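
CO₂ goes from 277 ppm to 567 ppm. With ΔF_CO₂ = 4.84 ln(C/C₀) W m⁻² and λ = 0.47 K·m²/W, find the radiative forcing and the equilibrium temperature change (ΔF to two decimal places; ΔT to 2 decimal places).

ΔF = 3.47 W/m²; ΔT = 1.63 K

CO₂: 4.84 × ln(567/277) = 4.84 × ln(2.04693) = 4.84 × 0.71634 = 3.4671 W/m².
ΔT = λ ΔF = 0.47 × 3.47 = 1.6309 K.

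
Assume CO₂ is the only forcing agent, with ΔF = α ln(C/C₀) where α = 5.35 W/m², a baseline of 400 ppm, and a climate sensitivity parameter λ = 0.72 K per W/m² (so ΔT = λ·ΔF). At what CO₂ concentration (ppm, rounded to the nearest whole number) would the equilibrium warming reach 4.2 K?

Required forcing: ΔF = ΔT/λ = 4.2/0.72 = 5.8333 W/m².
Then ln(C/400) = ΔF/5.35 = 5.8333/5.35 = 1.09034.
So C = 400 × e^1.09034 = 400 × 2.97529 = 1190.12 ppm.

C ≈ 1190 ppm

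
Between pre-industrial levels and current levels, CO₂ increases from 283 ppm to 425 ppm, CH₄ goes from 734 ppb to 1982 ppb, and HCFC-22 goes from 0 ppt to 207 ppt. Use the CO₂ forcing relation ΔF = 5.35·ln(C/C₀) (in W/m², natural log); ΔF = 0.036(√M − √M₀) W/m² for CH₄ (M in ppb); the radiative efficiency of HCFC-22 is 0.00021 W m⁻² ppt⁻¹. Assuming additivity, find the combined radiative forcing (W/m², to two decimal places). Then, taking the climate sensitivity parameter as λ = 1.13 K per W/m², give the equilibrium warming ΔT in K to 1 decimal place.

ΔF = 2.85 W/m²; ΔT = 3.2 K

CO₂: 5.35 × ln(425/283) = 5.35 × ln(1.50177) = 5.35 × 0.40664 = 2.1755 W/m².
CH₄: 0.036 × (√1982 − √734) = 0.036 × (44.5197 − 27.0924) = 0.036 × 17.4273 = 0.6274 W/m².
HCFC-22: ΔF = 0.00021 × (207 − 0) = 0.00021 × 207 = 0.0435 W/m².
Total ΔF = 2.1755 + 0.6274 + 0.0435 = 2.8464 W/m².
ΔT = λ ΔF = 1.13 × 2.85 = 3.2205 K.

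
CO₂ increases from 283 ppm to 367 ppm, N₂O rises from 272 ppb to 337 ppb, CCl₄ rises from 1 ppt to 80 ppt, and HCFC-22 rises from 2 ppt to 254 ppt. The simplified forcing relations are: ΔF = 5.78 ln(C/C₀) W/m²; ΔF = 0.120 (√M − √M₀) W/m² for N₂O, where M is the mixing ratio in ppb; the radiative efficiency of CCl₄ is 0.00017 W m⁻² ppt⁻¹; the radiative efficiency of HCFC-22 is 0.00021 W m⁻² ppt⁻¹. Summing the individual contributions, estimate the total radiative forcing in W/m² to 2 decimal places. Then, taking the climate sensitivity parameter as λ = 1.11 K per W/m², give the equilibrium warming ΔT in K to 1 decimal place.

CO₂: 5.78 × ln(367/283) = 5.78 × ln(1.29682) = 5.78 × 0.25992 = 1.5023 W/m².
N₂O: 0.120 × (√337 − √272) = 0.120 × (18.3576 − 16.4924) = 0.120 × 1.8652 = 0.2238 W/m².
CCl₄: ΔF = 0.00017 × (80 − 1) = 0.00017 × 79 = 0.0134 W/m².
HCFC-22: ΔF = 0.00021 × (254 − 2) = 0.00021 × 252 = 0.0529 W/m².
Total ΔF = 1.5023 + 0.2238 + 0.0134 + 0.0529 = 1.7924 W/m².
ΔT = λ ΔF = 1.11 × 1.79 = 1.9869 K.

ΔF = 1.79 W/m²; ΔT = 2.0 K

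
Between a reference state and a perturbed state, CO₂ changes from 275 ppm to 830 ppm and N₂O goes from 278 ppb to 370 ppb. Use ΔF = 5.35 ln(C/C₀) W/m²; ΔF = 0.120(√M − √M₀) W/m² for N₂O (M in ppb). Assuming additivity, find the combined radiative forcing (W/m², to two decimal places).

ΔF = 6.22 W/m²

CO₂: 5.35 × ln(830/275) = 5.35 × ln(3.01818) = 5.35 × 1.10465 = 5.9099 W/m².
N₂O: 0.120 × (√370 − √278) = 0.120 × (19.2354 − 16.6733) = 0.120 × 2.5621 = 0.3075 W/m².
Total ΔF = 5.9099 + 0.3075 = 6.2174 W/m².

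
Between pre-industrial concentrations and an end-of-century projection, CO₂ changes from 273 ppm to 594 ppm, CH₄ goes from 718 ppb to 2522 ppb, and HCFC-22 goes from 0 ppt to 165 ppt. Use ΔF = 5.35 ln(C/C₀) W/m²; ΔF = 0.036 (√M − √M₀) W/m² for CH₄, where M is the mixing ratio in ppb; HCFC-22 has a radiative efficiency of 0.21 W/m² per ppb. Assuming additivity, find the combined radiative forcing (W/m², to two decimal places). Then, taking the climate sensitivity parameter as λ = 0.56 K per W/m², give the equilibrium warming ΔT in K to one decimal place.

CO₂: 5.35 × ln(594/273) = 5.35 × ln(2.17582) = 5.35 × 0.77741 = 4.1591 W/m².
CH₄: 0.036 × (√2522 − √718) = 0.036 × (50.2195 − 26.7955) = 0.036 × 23.4240 = 0.8433 W/m².
HCFC-22: Δ = 165 − 0 = 165 ppt = 0.165 ppb; ΔF = 0.21 × 0.165 = 0.0347 W/m².
Total ΔF = 4.1591 + 0.8433 + 0.0347 = 5.0371 W/m².
ΔT = λ ΔF = 0.56 × 5.04 = 2.8224 K.

ΔF = 5.04 W/m²; ΔT = 2.8 K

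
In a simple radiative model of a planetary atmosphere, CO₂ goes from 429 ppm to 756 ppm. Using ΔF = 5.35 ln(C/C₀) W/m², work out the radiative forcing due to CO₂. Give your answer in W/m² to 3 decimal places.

ΔF = 3.031 W/m²

CO₂ absorption bands are partially saturated, so forcing scales with the logarithm of the concentration ratio.
CO₂: 5.35 × ln(756/429) = 5.35 × ln(1.76224) = 5.35 × 0.56659 = 3.0313 W/m².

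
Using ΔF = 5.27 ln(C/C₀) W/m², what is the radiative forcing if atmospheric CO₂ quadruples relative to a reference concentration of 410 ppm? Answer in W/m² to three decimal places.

ΔF = 5.27 × ln(4) = 5.27 × 1.38629 = 7.3057 W/m².

ΔF = 7.306 W/m²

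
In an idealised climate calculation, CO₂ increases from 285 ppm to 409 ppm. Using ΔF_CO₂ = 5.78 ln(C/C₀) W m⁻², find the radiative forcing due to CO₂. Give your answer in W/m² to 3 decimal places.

ΔF = 2.088 W/m²

CO₂: 5.78 × ln(409/285) = 5.78 × ln(1.43509) = 5.78 × 0.36123 = 2.0879 W/m².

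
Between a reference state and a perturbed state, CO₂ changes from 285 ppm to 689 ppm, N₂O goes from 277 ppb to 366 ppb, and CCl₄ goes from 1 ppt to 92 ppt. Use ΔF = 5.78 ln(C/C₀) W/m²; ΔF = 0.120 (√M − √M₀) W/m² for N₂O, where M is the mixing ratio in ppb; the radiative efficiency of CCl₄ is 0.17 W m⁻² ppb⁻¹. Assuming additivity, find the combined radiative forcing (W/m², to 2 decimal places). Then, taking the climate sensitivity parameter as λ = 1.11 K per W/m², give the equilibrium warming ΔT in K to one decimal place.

ΔF = 5.42 W/m²; ΔT = 6.0 K

CO₂: 5.78 × ln(689/285) = 5.78 × ln(2.41754) = 5.78 × 0.88275 = 5.1023 W/m².
N₂O: 0.120 × (√366 − √277) = 0.120 × (19.1311 − 16.6433) = 0.120 × 2.4878 = 0.2985 W/m².
CCl₄: Δ = 92 − 1 = 91 ppt = 0.091 ppb; ΔF = 0.17 × 0.091 = 0.0155 W/m².
Total ΔF = 5.1023 + 0.2985 + 0.0155 = 5.4163 W/m².
ΔT = λ ΔF = 1.11 × 5.42 = 6.0162 K.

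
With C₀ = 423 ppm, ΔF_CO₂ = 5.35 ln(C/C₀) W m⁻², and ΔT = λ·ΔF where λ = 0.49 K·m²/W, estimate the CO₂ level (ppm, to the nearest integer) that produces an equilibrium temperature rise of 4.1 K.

Required forcing: ΔF = ΔT/λ = 4.1/0.49 = 8.3673 W/m².
Then ln(C/423) = ΔF/5.35 = 8.3673/5.35 = 1.56398.
So C = 423 × e^1.56398 = 423 × 4.77780 = 2021.01 ppm.

C ≈ 2021 ppm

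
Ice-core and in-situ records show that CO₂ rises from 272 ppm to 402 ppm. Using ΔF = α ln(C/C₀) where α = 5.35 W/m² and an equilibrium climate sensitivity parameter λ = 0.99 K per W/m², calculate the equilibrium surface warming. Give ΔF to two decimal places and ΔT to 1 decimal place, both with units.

ΔF = 2.09 W/m²; ΔT = 2.1 K

CO₂: 5.35 × ln(402/272) = 5.35 × ln(1.47794) = 5.35 × 0.39065 = 2.0900 W/m².
ΔT = λ ΔF = 0.99 × 2.09 = 2.0691 K.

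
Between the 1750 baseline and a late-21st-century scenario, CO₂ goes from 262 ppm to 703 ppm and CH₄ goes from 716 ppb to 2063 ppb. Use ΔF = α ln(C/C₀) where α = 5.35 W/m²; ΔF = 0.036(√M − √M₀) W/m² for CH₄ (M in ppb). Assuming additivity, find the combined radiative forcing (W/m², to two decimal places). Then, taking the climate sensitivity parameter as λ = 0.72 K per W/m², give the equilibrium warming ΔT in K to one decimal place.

CO₂: 5.35 × ln(703/262) = 5.35 × ln(2.68321) = 5.35 × 0.98701 = 5.2805 W/m².
CH₄: 0.036 × (√2063 − √716) = 0.036 × (45.4203 − 26.7582) = 0.036 × 18.6621 = 0.6718 W/m².
Total ΔF = 5.2805 + 0.6718 = 5.9523 W/m².
ΔT = λ ΔF = 0.72 × 5.95 = 4.2840 K.

ΔF = 5.95 W/m²; ΔT = 4.3 K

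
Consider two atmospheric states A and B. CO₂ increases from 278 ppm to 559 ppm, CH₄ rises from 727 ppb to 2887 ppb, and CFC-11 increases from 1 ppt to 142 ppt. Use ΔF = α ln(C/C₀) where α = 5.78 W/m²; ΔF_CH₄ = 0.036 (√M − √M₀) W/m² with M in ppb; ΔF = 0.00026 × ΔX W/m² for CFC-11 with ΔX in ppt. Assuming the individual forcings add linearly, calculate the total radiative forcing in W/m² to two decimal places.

ΔF = 5.04 W/m²

CO₂: 5.78 × ln(559/278) = 5.78 × ln(2.01079) = 5.78 × 0.69853 = 4.0375 W/m².
CH₄: 0.036 × (√2887 − √727) = 0.036 × (53.7308 − 26.9629) = 0.036 × 26.7679 = 0.9636 W/m².
CFC-11: ΔF = 0.00026 × (142 − 1) = 0.00026 × 141 = 0.0367 W/m².
Total ΔF = 4.0375 + 0.9636 + 0.0367 = 5.0378 W/m².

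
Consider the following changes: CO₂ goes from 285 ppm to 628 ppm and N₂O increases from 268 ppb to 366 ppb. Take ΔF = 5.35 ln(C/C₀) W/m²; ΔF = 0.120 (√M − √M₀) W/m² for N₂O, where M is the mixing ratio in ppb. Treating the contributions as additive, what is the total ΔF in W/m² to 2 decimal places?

ΔF = 4.56 W/m²

CO₂: 5.35 × ln(628/285) = 5.35 × ln(2.20351) = 5.35 × 0.79005 = 4.2268 W/m².
N₂O: 0.120 × (√366 − √268) = 0.120 × (19.1311 − 16.3707) = 0.120 × 2.7604 = 0.3312 W/m².
Total ΔF = 4.2268 + 0.3312 = 4.5580 W/m².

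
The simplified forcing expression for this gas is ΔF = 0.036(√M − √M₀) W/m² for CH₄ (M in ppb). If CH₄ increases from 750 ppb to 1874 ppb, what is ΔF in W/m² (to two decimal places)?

ΔF = 0.57 W/m²

CH₄: 0.036 × (√1874 − √750) = 0.036 × (43.2897 − 27.3861) = 0.036 × 15.9036 = 0.5725 W/m².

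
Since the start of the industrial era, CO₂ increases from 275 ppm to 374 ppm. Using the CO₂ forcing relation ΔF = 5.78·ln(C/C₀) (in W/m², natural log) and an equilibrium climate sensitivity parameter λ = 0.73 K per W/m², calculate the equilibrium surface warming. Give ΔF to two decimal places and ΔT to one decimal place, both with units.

ΔF = 1.78 W/m²; ΔT = 1.3 K

CO₂: 5.78 × ln(374/275) = 5.78 × ln(1.36000) = 5.78 × 0.30748 = 1.7772 W/m².
ΔT = λ ΔF = 0.73 × 1.78 = 1.2994 K.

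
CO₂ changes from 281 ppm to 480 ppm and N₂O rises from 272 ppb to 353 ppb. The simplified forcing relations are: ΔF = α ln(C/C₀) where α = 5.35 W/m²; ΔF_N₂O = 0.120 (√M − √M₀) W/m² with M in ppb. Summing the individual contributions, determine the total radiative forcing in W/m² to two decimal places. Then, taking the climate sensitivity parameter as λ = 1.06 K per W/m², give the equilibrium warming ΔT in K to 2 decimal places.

ΔF = 3.14 W/m²; ΔT = 3.33 K

CO₂: 5.35 × ln(480/281) = 5.35 × ln(1.70819) = 5.35 × 0.53543 = 2.8646 W/m².
N₂O: 0.120 × (√353 − √272) = 0.120 × (18.7883 − 16.4924) = 0.120 × 2.2959 = 0.2755 W/m².
Total ΔF = 2.8646 + 0.2755 = 3.1401 W/m².
ΔT = λ ΔF = 1.06 × 3.14 = 3.3284 K.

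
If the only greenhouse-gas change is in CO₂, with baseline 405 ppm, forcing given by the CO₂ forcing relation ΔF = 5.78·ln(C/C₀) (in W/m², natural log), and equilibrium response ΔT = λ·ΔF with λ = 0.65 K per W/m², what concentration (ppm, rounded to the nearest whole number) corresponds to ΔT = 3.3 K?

C ≈ 975 ppm

Required forcing: ΔF = ΔT/λ = 3.3/0.65 = 5.0769 W/m².
Then ln(C/405) = ΔF/5.78 = 5.0769/5.78 = 0.87836.
So C = 405 × e^0.87836 = 405 × 2.40695 = 974.81 ppm.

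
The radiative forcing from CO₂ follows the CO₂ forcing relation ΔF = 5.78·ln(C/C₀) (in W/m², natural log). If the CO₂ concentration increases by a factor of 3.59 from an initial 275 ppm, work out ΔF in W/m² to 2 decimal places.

Because the forcing depends only on the ratio C/C₀, the initial concentration does not enter.
ΔF = 5.78 × ln(3.59) = 5.78 × 1.27815 = 7.3877 W/m².

ΔF = 7.39 W/m²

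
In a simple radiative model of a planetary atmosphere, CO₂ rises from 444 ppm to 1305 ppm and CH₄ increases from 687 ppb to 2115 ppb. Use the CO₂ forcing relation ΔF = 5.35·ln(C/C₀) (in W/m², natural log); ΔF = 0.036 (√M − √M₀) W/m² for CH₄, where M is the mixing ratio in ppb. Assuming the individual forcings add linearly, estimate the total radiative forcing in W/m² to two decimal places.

CO₂: 5.35 × ln(1305/444) = 5.35 × ln(2.93919) = 5.35 × 1.07813 = 5.7680 W/m².
CH₄: 0.036 × (√2115 − √687) = 0.036 × (45.9891 − 26.2107) = 0.036 × 19.7784 = 0.7120 W/m².
Total ΔF = 5.7680 + 0.7120 = 6.4800 W/m².

ΔF = 6.48 W/m²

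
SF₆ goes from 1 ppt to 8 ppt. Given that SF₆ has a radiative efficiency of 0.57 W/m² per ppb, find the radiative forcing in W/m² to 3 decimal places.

SF₆: Δ = 8 − 1 = 7 ppt = 0.007 ppb; ΔF = 0.57 × 0.007 = 0.0040 W/m².

ΔF = 0.004 W/m²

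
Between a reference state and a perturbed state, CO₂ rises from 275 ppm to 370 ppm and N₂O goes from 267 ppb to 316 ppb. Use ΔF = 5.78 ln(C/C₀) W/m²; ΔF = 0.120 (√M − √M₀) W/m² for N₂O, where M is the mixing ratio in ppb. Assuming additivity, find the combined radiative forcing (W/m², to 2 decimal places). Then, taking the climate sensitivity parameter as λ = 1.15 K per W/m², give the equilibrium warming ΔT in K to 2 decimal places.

CO₂: 5.78 × ln(370/275) = 5.78 × ln(1.34545) = 5.78 × 0.29673 = 1.7151 W/m².
N₂O: 0.120 × (√316 − √267) = 0.120 × (17.7764 − 16.3401) = 0.120 × 1.4363 = 0.1724 W/m².
Total ΔF = 1.7151 + 0.1724 = 1.8875 W/m².
ΔT = λ ΔF = 1.15 × 1.89 = 2.1735 K.

ΔF = 1.89 W/m²; ΔT = 2.17 K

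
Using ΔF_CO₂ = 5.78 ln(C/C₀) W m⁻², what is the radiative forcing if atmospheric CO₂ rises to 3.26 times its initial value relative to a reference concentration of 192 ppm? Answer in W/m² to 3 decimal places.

Because the forcing depends only on the ratio C/C₀, the initial concentration does not enter.
ΔF = 5.78 × ln(3.26) = 5.78 × 1.18173 = 6.8304 W/m².

ΔF = 6.830 W/m²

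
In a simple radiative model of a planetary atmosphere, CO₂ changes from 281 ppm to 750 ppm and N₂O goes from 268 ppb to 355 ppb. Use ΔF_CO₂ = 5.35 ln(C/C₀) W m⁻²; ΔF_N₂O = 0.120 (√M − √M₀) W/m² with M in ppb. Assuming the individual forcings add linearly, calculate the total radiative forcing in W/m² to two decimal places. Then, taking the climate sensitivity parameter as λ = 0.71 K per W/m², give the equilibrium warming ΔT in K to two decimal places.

ΔF = 5.55 W/m²; ΔT = 3.94 K

CO₂: 5.35 × ln(750/281) = 5.35 × ln(2.66904) = 5.35 × 0.98172 = 5.2522 W/m².
N₂O: 0.120 × (√355 − √268) = 0.120 × (18.8414 − 16.3707) = 0.120 × 2.4707 = 0.2965 W/m².
Total ΔF = 5.2522 + 0.2965 = 5.5487 W/m².
ΔT = λ ΔF = 0.71 × 5.55 = 3.9405 K.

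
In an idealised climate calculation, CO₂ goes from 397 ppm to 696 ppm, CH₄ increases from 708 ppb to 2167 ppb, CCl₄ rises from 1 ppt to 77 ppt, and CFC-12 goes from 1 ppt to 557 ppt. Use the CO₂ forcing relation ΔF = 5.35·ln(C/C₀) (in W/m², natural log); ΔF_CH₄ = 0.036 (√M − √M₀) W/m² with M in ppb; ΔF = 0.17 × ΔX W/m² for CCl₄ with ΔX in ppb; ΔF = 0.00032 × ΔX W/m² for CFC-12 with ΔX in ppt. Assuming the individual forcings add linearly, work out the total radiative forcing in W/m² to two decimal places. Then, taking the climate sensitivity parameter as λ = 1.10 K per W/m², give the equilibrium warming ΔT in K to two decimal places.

CO₂: 5.35 × ln(696/397) = 5.35 × ln(1.75315) = 5.35 × 0.56141 = 3.0035 W/m².
CH₄: 0.036 × (√2167 − √708) = 0.036 × (46.5510 − 26.6083) = 0.036 × 19.9427 = 0.7179 W/m².
CCl₄: Δ = 77 − 1 = 76 ppt = 0.076 ppb; ΔF = 0.17 × 0.076 = 0.0129 W/m².
CFC-12: ΔF = 0.00032 × (557 − 1) = 0.00032 × 556 = 0.1779 W/m².
Total ΔF = 3.0035 + 0.7179 + 0.0129 + 0.1779 = 3.9122 W/m².
ΔT = λ ΔF = 1.10 × 3.91 = 4.3010 K.

ΔF = 3.91 W/m²; ΔT = 4.30 K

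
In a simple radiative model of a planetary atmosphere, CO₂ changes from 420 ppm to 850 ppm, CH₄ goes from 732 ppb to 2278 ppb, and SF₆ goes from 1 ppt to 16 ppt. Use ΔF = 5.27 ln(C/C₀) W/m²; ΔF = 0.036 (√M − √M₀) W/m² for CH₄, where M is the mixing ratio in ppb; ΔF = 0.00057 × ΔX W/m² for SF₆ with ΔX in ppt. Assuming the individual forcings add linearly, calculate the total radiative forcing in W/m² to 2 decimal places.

CO₂: 5.27 × ln(850/420) = 5.27 × ln(2.02381) = 5.27 × 0.70498 = 3.7152 W/m².
CH₄: 0.036 × (√2278 − √732) = 0.036 × (47.7284 − 27.0555) = 0.036 × 20.6729 = 0.7442 W/m².
SF₆: ΔF = 0.00057 × (16 − 1) = 0.00057 × 15 = 0.0086 W/m².
Total ΔF = 3.7152 + 0.7442 + 0.0086 = 4.4680 W/m².

ΔF = 4.47 W/m²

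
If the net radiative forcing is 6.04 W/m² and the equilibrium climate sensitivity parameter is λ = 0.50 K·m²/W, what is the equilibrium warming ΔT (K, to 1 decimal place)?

ΔT = 3.0 K

ΔT = λ ΔF = 0.50 × 6.04 = 3.0200 K.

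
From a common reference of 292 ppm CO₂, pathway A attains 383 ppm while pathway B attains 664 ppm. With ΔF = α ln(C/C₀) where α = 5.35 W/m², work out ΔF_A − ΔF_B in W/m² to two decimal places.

ΔF_A − ΔF_B = -2.94 W/m²

ΔF_A = 5.35 ln(383/292) = 5.35 × 0.27128 = 1.4513 W/m².
ΔF_B = 5.35 ln(664/292) = 5.35 × 0.82153 = 4.3952 W/m².
Difference: 1.4513 − 4.3952 = -2.9439 W/m².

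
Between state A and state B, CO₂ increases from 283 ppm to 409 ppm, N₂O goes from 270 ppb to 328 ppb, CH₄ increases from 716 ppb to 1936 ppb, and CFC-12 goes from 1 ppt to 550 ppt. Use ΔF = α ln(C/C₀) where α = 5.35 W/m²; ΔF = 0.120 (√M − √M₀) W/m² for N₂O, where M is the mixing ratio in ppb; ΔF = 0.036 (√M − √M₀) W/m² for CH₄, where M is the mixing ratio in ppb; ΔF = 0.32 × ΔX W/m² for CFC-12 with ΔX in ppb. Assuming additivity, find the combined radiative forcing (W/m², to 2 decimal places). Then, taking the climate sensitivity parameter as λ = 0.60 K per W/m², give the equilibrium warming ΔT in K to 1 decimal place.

ΔF = 2.97 W/m²; ΔT = 1.8 K

CO₂: 5.35 × ln(409/283) = 5.35 × ln(1.44523) = 5.35 × 0.36827 = 1.9702 W/m².
N₂O: 0.120 × (√328 − √270) = 0.120 × (18.1108 − 16.4317) = 0.120 × 1.6791 = 0.2015 W/m².
CH₄: 0.036 × (√1936 − √716) = 0.036 × (44.0000 − 26.7582) = 0.036 × 17.2418 = 0.6207 W/m².
CFC-12: Δ = 550 − 1 = 549 ppt = 0.549 ppb; ΔF = 0.32 × 0.549 = 0.1757 W/m².
Total ΔF = 1.9702 + 0.2015 + 0.6207 + 0.1757 = 2.9681 W/m².
ΔT = λ ΔF = 0.60 × 2.97 = 1.7820 K.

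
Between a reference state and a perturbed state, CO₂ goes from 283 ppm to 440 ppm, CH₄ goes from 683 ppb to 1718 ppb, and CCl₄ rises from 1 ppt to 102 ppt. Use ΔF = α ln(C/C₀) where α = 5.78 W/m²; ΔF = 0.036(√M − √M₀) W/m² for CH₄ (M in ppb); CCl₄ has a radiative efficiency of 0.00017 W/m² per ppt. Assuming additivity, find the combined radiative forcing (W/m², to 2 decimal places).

CO₂: 5.78 × ln(440/283) = 5.78 × ln(1.55477) = 5.78 × 0.44133 = 2.5509 W/m².
CH₄: 0.036 × (√1718 − √683) = 0.036 × (41.4488 − 26.1343) = 0.036 × 15.3145 = 0.5513 W/m².
CCl₄: ΔF = 0.00017 × (102 − 1) = 0.00017 × 101 = 0.0172 W/m².
Total ΔF = 2.5509 + 0.5513 + 0.0172 = 3.1194 W/m².

ΔF = 3.12 W/m²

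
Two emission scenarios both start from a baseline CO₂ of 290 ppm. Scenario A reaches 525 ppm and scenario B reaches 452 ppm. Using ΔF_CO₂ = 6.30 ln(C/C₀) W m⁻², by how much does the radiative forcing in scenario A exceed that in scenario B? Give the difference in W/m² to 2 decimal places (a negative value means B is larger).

ΔF_A − ΔF_B = 0.94 W/m²

ΔF_A = 6.30 ln(525/290) = 6.30 × 0.59352 = 3.7392 W/m².
ΔF_B = 6.30 ln(452/290) = 6.30 × 0.44380 = 2.7959 W/m².
Difference: 3.7392 − 2.7959 = 0.9433 W/m².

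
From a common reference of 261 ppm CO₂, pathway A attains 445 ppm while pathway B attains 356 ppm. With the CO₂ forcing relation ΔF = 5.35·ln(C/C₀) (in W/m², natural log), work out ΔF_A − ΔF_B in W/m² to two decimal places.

ΔF_A − ΔF_B = 1.19 W/m²

ΔF_A = 5.35 ln(445/261) = 5.35 × 0.53355 = 2.8545 W/m².
ΔF_B = 5.35 ln(356/261) = 5.35 × 0.31041 = 1.6607 W/m².
Difference: 2.8545 − 1.6607 = 1.1938 W/m².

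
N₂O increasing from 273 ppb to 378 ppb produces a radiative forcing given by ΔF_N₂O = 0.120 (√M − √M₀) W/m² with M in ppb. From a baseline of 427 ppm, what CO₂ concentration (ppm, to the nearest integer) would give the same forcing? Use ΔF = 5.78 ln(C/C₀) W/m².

N₂O forcing: 0.120 × (√378 − √273) = 0.120 × (19.4422 − 16.5227) = 0.120 × 2.9195 = 0.35034 W/m².
Set 5.78 ln(C/427) = 0.35034: ln(C/427) = 0.35034/5.78 = 0.06061, so C = 427 × e^0.06061 = 427 × 1.06248 = 453.68 ppm.

C ≈ 454 ppm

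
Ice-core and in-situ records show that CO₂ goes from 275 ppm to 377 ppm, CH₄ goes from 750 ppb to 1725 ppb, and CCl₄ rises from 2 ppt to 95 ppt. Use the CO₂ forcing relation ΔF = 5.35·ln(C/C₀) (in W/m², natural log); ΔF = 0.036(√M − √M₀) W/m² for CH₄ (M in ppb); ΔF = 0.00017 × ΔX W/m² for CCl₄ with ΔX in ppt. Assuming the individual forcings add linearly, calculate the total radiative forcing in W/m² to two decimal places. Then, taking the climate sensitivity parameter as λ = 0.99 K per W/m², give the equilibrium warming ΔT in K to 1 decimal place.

ΔF = 2.21 W/m²; ΔT = 2.2 K

CO₂: 5.35 × ln(377/275) = 5.35 × ln(1.37091) = 5.35 × 0.31547 = 1.6878 W/m².
CH₄: 0.036 × (√1725 − √750) = 0.036 × (41.5331 − 27.3861) = 0.036 × 14.1470 = 0.5093 W/m².
CCl₄: ΔF = 0.00017 × (95 − 2) = 0.00017 × 93 = 0.0158 W/m².
Total ΔF = 1.6878 + 0.5093 + 0.0158 = 2.2129 W/m².
ΔT = λ ΔF = 0.99 × 2.21 = 2.1879 K.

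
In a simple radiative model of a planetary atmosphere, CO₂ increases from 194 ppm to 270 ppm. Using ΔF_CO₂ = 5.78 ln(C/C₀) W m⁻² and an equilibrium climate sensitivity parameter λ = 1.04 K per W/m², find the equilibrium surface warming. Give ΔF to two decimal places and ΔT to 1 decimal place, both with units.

ΔF = 1.91 W/m²; ΔT = 2.0 K

CO₂: 5.78 × ln(270/194) = 5.78 × ln(1.39175) = 5.78 × 0.33056 = 1.9106 W/m².
ΔT = λ ΔF = 1.04 × 1.91 = 1.9864 K.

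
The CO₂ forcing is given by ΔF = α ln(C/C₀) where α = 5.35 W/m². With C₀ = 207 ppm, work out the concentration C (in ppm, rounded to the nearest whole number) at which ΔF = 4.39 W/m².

Set 5.35 ln(C/207) = 4.39, so ln(C/207) = 4.39/5.35 = 0.82056.
Then C/207 = e^0.82056 = 2.27177, giving C = 207 × 2.27177 = 470.26 ppm.

C ≈ 470 ppm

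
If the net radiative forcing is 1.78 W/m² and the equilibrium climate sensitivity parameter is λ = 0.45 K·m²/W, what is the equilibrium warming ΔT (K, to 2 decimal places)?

ΔT = 0.80 K

ΔT = λ ΔF = 0.45 × 1.78 = 0.8010 K.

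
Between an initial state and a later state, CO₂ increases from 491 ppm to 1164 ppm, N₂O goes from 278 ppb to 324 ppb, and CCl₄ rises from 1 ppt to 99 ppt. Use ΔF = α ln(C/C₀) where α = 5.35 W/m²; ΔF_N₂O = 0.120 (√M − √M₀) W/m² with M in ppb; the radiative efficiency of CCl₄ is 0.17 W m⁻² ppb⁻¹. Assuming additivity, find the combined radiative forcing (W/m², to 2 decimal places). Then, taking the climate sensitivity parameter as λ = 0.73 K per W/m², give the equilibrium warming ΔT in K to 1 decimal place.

ΔF = 4.79 W/m²; ΔT = 3.5 K

CO₂: 5.35 × ln(1164/491) = 5.35 × ln(2.37067) = 5.35 × 0.86317 = 4.6180 W/m².
N₂O: 0.120 × (√324 − √278) = 0.120 × (18.0000 − 16.6733) = 0.120 × 1.3267 = 0.1592 W/m².
CCl₄: Δ = 99 − 1 = 98 ppt = 0.098 ppb; ΔF = 0.17 × 0.098 = 0.0167 W/m².
Total ΔF = 4.6180 + 0.1592 + 0.0167 = 4.7939 W/m².
ΔT = λ ΔF = 0.73 × 4.79 = 3.4967 K.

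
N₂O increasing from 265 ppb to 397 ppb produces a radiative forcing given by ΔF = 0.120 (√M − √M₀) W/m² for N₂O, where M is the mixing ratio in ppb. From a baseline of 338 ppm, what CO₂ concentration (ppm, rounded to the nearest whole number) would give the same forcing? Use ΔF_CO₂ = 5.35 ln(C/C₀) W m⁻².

C ≈ 367 ppm

N₂O forcing: 0.120 × (√397 − √265) = 0.120 × (19.9249 − 16.2788) = 0.120 × 3.6461 = 0.43753 W/m².
Set 5.35 ln(C/338) = 0.43753: ln(C/338) = 0.43753/5.35 = 0.08178, so C = 338 × e^0.08178 = 338 × 1.08522 = 366.80 ppm.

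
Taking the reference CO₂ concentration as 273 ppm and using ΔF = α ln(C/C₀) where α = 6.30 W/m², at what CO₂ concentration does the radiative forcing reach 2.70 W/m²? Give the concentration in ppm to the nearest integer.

C ≈ 419 ppm

Set 6.30 ln(C/273) = 2.70, so ln(C/273) = 2.70/6.30 = 0.42857.
Then C/273 = e^0.42857 = 1.53506, giving C = 273 × 1.53506 = 419.07 ppm.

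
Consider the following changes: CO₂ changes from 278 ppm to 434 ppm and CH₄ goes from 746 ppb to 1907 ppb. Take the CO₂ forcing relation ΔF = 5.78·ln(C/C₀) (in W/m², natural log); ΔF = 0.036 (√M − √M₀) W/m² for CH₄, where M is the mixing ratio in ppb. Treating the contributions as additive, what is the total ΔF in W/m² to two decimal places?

ΔF = 3.16 W/m²

CO₂: 5.78 × ln(434/278) = 5.78 × ln(1.56115) = 5.78 × 0.44542 = 2.5745 W/m².
CH₄: 0.036 × (√1907 − √746) = 0.036 × (43.6692 − 27.3130) = 0.036 × 16.3562 = 0.5888 W/m².
Total ΔF = 2.5745 + 0.5888 = 3.1633 W/m².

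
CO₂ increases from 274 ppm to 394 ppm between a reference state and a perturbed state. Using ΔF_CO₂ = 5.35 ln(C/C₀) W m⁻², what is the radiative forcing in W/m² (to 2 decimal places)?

CO₂ absorption bands are partially saturated, so forcing scales with the logarithm of the concentration ratio.
CO₂: 5.35 × ln(394/274) = 5.35 × ln(1.43796) = 5.35 × 0.36323 = 1.9433 W/m².

ΔF = 1.94 W/m²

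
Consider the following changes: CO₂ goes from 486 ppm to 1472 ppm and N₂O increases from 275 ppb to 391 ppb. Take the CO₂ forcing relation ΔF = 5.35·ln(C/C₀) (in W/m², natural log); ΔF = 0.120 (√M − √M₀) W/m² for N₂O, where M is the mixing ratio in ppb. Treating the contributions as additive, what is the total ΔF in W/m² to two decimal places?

ΔF = 6.31 W/m²

CO₂: 5.35 × ln(1472/486) = 5.35 × ln(3.02881) = 5.35 × 1.10817 = 5.9287 W/m².
N₂O: 0.120 × (√391 − √275) = 0.120 × (19.7737 − 16.5831) = 0.120 × 3.1906 = 0.3829 W/m².
Total ΔF = 5.9287 + 0.3829 = 6.3116 W/m².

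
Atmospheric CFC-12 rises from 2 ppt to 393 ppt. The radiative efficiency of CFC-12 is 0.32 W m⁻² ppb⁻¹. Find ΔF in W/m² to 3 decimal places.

CFC-12: Δ = 393 − 2 = 391 ppt = 0.391 ppb; ΔF = 0.32 × 0.391 = 0.1251 W/m².

ΔF = 0.125 W/m²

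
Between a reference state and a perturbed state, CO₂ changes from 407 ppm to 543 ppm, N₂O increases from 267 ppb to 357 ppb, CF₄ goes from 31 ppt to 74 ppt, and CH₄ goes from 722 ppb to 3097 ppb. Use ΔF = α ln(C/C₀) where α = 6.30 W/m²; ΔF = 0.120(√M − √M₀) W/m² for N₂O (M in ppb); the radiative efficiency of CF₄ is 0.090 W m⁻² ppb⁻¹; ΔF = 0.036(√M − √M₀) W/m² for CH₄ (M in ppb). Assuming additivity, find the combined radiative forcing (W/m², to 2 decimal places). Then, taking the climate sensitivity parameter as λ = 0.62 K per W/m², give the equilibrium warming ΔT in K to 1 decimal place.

CO₂: 6.30 × ln(543/407) = 6.30 × ln(1.33415) = 6.30 × 0.28829 = 1.8162 W/m².
N₂O: 0.120 × (√357 − √267) = 0.120 × (18.8944 − 16.3401) = 0.120 × 2.5543 = 0.3065 W/m².
CF₄: Δ = 74 − 31 = 43 ppt = 0.043 ppb; ΔF = 0.090 × 0.043 = 0.0039 W/m².
CH₄: 0.036 × (√3097 − √722) = 0.036 × (55.6507 − 26.8701) = 0.036 × 28.7806 = 1.0361 W/m².
Total ΔF = 1.8162 + 0.3065 + 0.0039 + 1.0361 = 3.1627 W/m².
ΔT = λ ΔF = 0.62 × 3.16 = 1.9592 K.

ΔF = 3.16 W/m²; ΔT = 2.0 K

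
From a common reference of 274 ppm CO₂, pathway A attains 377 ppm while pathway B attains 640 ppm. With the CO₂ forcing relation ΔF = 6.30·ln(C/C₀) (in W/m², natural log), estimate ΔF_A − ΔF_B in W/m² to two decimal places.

ΔF_A = 6.30 ln(377/274) = 6.30 × 0.31912 = 2.0105 W/m².
ΔF_B = 6.30 ln(640/274) = 6.30 × 0.84834 = 5.3445 W/m².
Difference: 2.0105 − 5.3445 = -3.3340 W/m².

ΔF_A − ΔF_B = -3.33 W/m²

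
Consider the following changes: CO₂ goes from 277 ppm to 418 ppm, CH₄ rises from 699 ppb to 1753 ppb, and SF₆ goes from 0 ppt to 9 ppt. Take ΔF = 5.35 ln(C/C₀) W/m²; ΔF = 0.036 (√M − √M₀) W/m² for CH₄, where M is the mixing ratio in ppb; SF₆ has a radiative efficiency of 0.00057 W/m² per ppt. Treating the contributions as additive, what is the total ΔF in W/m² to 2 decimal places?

CO₂: 5.35 × ln(418/277) = 5.35 × ln(1.50903) = 5.35 × 0.41147 = 2.2014 W/m².
CH₄: 0.036 × (√1753 − √699) = 0.036 × (41.8688 − 26.4386) = 0.036 × 15.4302 = 0.5555 W/m².
SF₆: ΔF = 0.00057 × (9 − 0) = 0.00057 × 9 = 0.0051 W/m².
Total ΔF = 2.2014 + 0.5555 + 0.0051 = 2.7620 W/m².

ΔF = 2.76 W/m²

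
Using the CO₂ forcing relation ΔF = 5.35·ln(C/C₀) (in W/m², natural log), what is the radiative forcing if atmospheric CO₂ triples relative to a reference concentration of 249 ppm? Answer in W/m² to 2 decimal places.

Because the forcing depends only on the ratio C/C₀, the initial concentration does not enter.
ΔF = 5.35 × ln(3) = 5.35 × 1.09861 = 5.8776 W/m².

ΔF = 5.88 W/m²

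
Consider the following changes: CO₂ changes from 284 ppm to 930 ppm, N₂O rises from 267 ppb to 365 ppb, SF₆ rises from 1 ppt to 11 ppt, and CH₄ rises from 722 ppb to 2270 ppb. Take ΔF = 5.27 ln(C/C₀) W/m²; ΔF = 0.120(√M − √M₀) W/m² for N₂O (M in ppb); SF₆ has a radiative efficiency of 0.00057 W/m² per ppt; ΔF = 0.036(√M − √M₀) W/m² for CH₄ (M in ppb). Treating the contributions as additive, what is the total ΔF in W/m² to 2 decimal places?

CO₂: 5.27 × ln(930/284) = 5.27 × ln(3.27465) = 5.27 × 1.18621 = 6.2513 W/m².
N₂O: 0.120 × (√365 − √267) = 0.120 × (19.1050 − 16.3401) = 0.120 × 2.7649 = 0.3318 W/m².
SF₆: ΔF = 0.00057 × (11 − 1) = 0.00057 × 10 = 0.0057 W/m².
CH₄: 0.036 × (√2270 − √722) = 0.036 × (47.6445 − 26.8701) = 0.036 × 20.7744 = 0.7479 W/m².
Total ΔF = 6.2513 + 0.3318 + 0.0057 + 0.7479 = 7.3367 W/m².

ΔF = 7.34 W/m²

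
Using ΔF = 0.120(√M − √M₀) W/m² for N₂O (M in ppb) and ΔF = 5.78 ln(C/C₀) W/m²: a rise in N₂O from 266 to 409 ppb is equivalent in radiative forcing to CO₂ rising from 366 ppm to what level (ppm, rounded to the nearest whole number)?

N₂O forcing: 0.120 × (√409 − √266) = 0.120 × (20.2237 − 16.3095) = 0.120 × 3.9142 = 0.46970 W/m².
Set 5.78 ln(C/366) = 0.46970: ln(C/366) = 0.46970/5.78 = 0.08126, so C = 366 × e^0.08126 = 366 × 1.08465 = 396.98 ppm.

C ≈ 397 ppm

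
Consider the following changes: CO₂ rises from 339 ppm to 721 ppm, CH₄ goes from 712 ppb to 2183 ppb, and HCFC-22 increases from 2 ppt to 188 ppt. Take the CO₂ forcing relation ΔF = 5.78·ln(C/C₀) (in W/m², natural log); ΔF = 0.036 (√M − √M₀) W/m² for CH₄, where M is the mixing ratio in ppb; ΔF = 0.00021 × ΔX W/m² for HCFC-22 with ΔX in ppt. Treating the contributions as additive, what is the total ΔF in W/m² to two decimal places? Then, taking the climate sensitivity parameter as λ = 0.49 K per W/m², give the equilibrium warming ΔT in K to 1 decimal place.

ΔF = 5.12 W/m²; ΔT = 2.5 K

CO₂: 5.78 × ln(721/339) = 5.78 × ln(2.12684) = 5.78 × 0.75464 = 4.3618 W/m².
CH₄: 0.036 × (√2183 − √712) = 0.036 × (46.7226 − 26.6833) = 0.036 × 20.0393 = 0.7214 W/m².
HCFC-22: ΔF = 0.00021 × (188 − 2) = 0.00021 × 186 = 0.0391 W/m².
Total ΔF = 4.3618 + 0.7214 + 0.0391 = 5.1223 W/m².
ΔT = λ ΔF = 0.49 × 5.12 = 2.5088 K.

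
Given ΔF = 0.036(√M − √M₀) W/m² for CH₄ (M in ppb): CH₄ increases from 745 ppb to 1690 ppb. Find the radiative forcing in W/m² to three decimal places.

CH₄: 0.036 × (√1690 − √745) = 0.036 × (41.1096 − 27.2947) = 0.036 × 13.8149 = 0.4973 W/m².

ΔF = 0.497 W/m²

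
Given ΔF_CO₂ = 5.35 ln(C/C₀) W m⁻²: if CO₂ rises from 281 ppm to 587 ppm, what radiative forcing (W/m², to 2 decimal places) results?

ΔF = 3.94 W/m²

CO₂: 5.35 × ln(587/281) = 5.35 × ln(2.08897) = 5.35 × 0.73667 = 3.9412 W/m².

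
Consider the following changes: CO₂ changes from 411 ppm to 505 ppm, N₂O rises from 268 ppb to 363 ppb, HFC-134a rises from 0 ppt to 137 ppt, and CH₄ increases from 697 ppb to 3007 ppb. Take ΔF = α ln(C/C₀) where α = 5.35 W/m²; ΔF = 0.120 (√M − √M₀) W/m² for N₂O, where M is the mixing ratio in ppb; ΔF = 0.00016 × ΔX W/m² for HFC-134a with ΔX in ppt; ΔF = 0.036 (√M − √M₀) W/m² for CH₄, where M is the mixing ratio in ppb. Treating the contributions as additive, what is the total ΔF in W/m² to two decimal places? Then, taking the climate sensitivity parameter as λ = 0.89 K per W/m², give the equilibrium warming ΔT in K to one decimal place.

CO₂: 5.35 × ln(505/411) = 5.35 × ln(1.22871) = 5.35 × 0.20596 = 1.1019 W/m².
N₂O: 0.120 × (√363 − √268) = 0.120 × (19.0526 − 16.3707) = 0.120 × 2.6819 = 0.3218 W/m².
HFC-134a: ΔF = 0.00016 × (137 − 0) = 0.00016 × 137 = 0.0219 W/m².
CH₄: 0.036 × (√3007 − √697) = 0.036 × (54.8361 − 26.4008) = 0.036 × 28.4353 = 1.0237 W/m².
Total ΔF = 1.1019 + 0.3218 + 0.0219 + 1.0237 = 2.4693 W/m².
ΔT = λ ΔF = 0.89 × 2.47 = 2.1983 K.

ΔF = 2.47 W/m²; ΔT = 2.2 K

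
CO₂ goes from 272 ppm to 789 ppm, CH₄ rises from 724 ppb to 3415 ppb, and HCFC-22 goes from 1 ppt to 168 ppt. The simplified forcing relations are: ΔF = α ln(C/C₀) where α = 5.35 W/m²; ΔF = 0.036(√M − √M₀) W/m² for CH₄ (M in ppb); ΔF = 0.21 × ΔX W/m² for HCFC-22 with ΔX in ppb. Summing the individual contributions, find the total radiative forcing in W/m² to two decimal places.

ΔF = 6.87 W/m²

CO₂: 5.35 × ln(789/272) = 5.35 × ln(2.90074) = 5.35 × 1.06497 = 5.6976 W/m².
CH₄: 0.036 × (√3415 − √724) = 0.036 × (58.4380 − 26.9072) = 0.036 × 31.5308 = 1.1351 W/m².
HCFC-22: Δ = 168 − 1 = 167 ppt = 0.167 ppb; ΔF = 0.21 × 0.167 = 0.0351 W/m².
Total ΔF = 5.6976 + 1.1351 + 0.0351 = 6.8678 W/m².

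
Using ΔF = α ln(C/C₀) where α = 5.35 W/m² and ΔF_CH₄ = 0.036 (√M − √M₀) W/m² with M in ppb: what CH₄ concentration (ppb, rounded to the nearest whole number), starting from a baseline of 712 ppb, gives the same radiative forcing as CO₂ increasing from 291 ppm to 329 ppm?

CO₂ forcing: 5.35 × ln(329/291) = 5.35 × 0.122734 = 0.65663 W/m².
Set 0.036(√M − √712) = 0.65663: √M = 0.65663/0.036 + √712 = 18.2397 + 26.6833 = 44.9230.
M = (44.9230)² = 2018.08 ppb.

M ≈ 2018 ppb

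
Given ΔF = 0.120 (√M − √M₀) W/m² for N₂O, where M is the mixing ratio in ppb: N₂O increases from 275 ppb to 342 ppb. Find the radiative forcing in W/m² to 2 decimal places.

N₂O: 0.120 × (√342 − √275) = 0.120 × (18.4932 − 16.5831) = 0.120 × 1.9101 = 0.2292 W/m².

ΔF = 0.23 W/m²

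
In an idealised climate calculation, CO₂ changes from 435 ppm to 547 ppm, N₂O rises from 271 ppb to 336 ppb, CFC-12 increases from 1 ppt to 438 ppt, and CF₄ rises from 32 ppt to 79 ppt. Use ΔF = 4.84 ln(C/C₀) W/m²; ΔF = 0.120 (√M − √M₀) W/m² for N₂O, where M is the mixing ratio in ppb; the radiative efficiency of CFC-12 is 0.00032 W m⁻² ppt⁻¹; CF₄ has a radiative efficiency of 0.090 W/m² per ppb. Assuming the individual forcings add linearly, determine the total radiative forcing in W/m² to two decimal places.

CO₂: 4.84 × ln(547/435) = 4.84 × ln(1.25747) = 4.84 × 0.22910 = 1.1088 W/m².
N₂O: 0.120 × (√336 − √271) = 0.120 × (18.3303 − 16.4621) = 0.120 × 1.8682 = 0.2242 W/m².
CFC-12: ΔF = 0.00032 × (438 − 1) = 0.00032 × 437 = 0.1398 W/m².
CF₄: Δ = 79 − 32 = 47 ppt = 0.047 ppb; ΔF = 0.090 × 0.047 = 0.0042 W/m².
Total ΔF = 1.1088 + 0.2242 + 0.1398 + 0.0042 = 1.4770 W/m².

ΔF = 1.48 W/m²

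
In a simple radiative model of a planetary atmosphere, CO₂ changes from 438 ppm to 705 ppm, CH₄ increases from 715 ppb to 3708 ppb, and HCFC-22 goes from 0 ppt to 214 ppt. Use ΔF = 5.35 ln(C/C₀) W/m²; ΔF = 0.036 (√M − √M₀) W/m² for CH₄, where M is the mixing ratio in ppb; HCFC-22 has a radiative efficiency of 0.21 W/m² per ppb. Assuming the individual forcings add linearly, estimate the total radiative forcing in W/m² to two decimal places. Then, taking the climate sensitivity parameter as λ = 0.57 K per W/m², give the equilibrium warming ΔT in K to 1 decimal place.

ΔF = 3.82 W/m²; ΔT = 2.2 K

CO₂: 5.35 × ln(705/438) = 5.35 × ln(1.60959) = 5.35 × 0.47598 = 2.5465 W/m².
CH₄: 0.036 × (√3708 − √715) = 0.036 × (60.8933 − 26.7395) = 0.036 × 34.1538 = 1.2295 W/m².
HCFC-22: Δ = 214 − 0 = 214 ppt = 0.214 ppb; ΔF = 0.21 × 0.214 = 0.0449 W/m².
Total ΔF = 2.5465 + 1.2295 + 0.0449 = 3.8209 W/m².
ΔT = λ ΔF = 0.57 × 3.82 = 2.1774 K.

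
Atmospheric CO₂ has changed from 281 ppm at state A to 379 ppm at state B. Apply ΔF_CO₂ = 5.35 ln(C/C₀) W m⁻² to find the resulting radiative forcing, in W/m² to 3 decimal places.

ΔF = 1.601 W/m²

CO₂: 5.35 × ln(379/281) = 5.35 × ln(1.34875) = 5.35 × 0.29918 = 1.6006 W/m².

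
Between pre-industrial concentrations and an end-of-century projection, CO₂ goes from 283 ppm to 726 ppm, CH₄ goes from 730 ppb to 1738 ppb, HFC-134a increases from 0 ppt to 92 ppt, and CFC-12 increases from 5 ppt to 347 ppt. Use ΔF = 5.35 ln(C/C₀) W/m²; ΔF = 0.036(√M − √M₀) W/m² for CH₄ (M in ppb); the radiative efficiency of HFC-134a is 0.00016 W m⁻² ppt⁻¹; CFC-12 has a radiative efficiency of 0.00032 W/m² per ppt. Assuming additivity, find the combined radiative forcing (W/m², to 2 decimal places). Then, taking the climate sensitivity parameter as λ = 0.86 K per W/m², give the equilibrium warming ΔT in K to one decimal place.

ΔF = 5.69 W/m²; ΔT = 4.9 K

CO₂: 5.35 × ln(726/283) = 5.35 × ln(2.56537) = 5.35 × 0.94210 = 5.0402 W/m².
CH₄: 0.036 × (√1738 − √730) = 0.036 × (41.6893 − 27.0185) = 0.036 × 14.6708 = 0.5281 W/m².
HFC-134a: ΔF = 0.00016 × (92 − 0) = 0.00016 × 92 = 0.0147 W/m².
CFC-12: ΔF = 0.00032 × (347 − 5) = 0.00032 × 342 = 0.1094 W/m².
Total ΔF = 5.0402 + 0.5281 + 0.0147 + 0.1094 = 5.6924 W/m².
ΔT = λ ΔF = 0.86 × 5.69 = 4.8934 K.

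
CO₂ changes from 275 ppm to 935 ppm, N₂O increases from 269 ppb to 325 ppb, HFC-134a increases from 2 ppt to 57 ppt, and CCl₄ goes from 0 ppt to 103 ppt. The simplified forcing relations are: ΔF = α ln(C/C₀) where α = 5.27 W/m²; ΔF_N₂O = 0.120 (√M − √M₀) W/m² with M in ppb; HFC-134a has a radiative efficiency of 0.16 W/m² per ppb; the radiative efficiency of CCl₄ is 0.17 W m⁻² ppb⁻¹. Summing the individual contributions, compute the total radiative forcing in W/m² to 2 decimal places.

CO₂: 5.27 × ln(935/275) = 5.27 × ln(3.40000) = 5.27 × 1.22378 = 6.4493 W/m².
N₂O: 0.120 × (√325 − √269) = 0.120 × (18.0278 − 16.4012) = 0.120 × 1.6266 = 0.1952 W/m².
HFC-134a: Δ = 57 − 2 = 55 ppt = 0.055 ppb; ΔF = 0.16 × 0.055 = 0.0088 W/m².
CCl₄: Δ = 103 − 0 = 103 ppt = 0.103 ppb; ΔF = 0.17 × 0.103 = 0.0175 W/m².
Total ΔF = 6.4493 + 0.1952 + 0.0088 + 0.0175 = 6.6708 W/m².

ΔF = 6.67 W/m²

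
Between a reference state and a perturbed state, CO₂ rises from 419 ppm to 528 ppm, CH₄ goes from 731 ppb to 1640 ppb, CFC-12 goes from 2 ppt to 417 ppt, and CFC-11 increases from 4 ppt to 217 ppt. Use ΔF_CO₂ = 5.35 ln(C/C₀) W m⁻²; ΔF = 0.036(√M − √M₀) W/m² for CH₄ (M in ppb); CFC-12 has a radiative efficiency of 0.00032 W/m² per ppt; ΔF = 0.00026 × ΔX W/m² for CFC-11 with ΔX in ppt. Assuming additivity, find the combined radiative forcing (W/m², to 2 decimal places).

CO₂: 5.35 × ln(528/419) = 5.35 × ln(1.26014) = 5.35 × 0.23122 = 1.2370 W/m².
CH₄: 0.036 × (√1640 − √731) = 0.036 × (40.4969 − 27.0370) = 0.036 × 13.4599 = 0.4846 W/m².
CFC-12: ΔF = 0.00032 × (417 − 2) = 0.00032 × 415 = 0.1328 W/m².
CFC-11: ΔF = 0.00026 × (217 − 4) = 0.00026 × 213 = 0.0554 W/m².
Total ΔF = 1.2370 + 0.4846 + 0.1328 + 0.0554 = 1.9098 W/m².

ΔF = 1.91 W/m²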